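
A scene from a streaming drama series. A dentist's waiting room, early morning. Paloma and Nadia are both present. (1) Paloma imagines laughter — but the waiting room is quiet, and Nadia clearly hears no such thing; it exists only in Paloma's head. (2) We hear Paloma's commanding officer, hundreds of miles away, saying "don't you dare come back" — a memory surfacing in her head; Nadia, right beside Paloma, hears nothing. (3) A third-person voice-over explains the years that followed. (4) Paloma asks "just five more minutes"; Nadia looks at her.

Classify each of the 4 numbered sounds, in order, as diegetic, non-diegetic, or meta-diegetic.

meta-diegetic, meta-diegetic, non-diegetic, diegetic

(1) the sound is imagined by Paloma; nothing in the story world is producing it and Nadia can't hear it → meta-diegetic.
Sound (2): it's Paloma's recollection rendered as sound; the other character can't hear it, so meta-diegetic.
(3) is non-diegetic: the narrator exists outside the story world, addressing only the audience.
(4) is diegetic: Paloma is a character speaking aloud in the scene.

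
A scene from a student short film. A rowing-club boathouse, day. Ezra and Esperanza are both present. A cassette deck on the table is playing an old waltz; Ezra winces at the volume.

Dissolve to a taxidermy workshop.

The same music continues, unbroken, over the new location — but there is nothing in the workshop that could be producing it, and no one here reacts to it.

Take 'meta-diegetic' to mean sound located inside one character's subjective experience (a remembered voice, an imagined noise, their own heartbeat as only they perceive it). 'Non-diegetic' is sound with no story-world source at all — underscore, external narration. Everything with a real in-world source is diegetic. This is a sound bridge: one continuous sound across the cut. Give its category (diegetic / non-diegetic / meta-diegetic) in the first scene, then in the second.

diegetic, non-diegetic

Scene one: a cassette deck is an on-screen source and Ezra reacts to it → diegetic.
Scene two: there is no source in the workshop and no one hears it — it's now underscore → non-diegetic.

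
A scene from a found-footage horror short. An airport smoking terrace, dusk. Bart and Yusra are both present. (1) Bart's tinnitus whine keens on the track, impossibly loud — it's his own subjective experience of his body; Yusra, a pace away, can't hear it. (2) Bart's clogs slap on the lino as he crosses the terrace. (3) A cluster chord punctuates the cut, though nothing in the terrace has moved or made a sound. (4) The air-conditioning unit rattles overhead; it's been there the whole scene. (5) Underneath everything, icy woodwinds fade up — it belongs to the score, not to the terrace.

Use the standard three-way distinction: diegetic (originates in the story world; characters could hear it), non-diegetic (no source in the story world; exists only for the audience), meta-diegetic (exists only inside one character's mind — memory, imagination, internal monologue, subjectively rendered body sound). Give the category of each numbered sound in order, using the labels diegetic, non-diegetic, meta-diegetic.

(1) is meta-diegetic: point-of-audition from inside Bart's body; not a sound in the room.
(2) is diegetic: Bart's footsteps are produced in the story world.
Sound (3): it's a sound-design accent with no in-world source; no one in the scene can hear it, so non-diegetic.
(4) is diegetic: ambient/room sound belonging to the story's physical space.
Sound (5): score with no on-screen or off-screen source; it exists for the audience alone, so non-diegetic.

meta-diegetic, diegetic, non-diegetic, diegetic, non-diegetic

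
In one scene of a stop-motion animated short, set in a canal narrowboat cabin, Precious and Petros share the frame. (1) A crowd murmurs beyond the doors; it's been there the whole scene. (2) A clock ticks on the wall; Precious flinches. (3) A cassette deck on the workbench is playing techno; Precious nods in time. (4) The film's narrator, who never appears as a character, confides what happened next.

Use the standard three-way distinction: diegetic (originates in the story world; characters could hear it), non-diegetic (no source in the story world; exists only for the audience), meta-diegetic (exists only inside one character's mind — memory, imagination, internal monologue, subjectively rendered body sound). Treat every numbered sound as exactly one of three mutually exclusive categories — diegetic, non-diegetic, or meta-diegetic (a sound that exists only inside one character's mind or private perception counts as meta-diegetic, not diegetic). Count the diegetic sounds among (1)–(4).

3

(1) is diegetic: it's the actual ambient sound of the location.
Sound (2): an in-world source (a clock); characters could hear it, so diegetic.
Sound (3): a cassette deck is a physical source in the scene and Precious reacts to it, so diegetic.
Sound (4): commentary laid over the scene from outside the fiction, so non-diegetic.
Diegetic: (1), (2), (3) — that's 3.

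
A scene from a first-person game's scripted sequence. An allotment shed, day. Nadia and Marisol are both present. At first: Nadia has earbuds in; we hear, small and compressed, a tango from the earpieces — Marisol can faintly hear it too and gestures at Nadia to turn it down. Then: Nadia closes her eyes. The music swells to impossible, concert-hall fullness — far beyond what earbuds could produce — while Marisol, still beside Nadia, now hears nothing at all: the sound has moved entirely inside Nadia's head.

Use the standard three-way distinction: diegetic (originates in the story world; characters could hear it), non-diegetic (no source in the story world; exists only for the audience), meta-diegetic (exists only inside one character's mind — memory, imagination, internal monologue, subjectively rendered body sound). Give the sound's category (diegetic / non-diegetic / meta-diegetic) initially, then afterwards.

diegetic, meta-diegetic

Initially: the earbuds are a physical source both characters can hear → diegetic.
Afterwards: the music now exists only as Nadia's subjective experience; Marisol can no longer hear it → meta-diegetic.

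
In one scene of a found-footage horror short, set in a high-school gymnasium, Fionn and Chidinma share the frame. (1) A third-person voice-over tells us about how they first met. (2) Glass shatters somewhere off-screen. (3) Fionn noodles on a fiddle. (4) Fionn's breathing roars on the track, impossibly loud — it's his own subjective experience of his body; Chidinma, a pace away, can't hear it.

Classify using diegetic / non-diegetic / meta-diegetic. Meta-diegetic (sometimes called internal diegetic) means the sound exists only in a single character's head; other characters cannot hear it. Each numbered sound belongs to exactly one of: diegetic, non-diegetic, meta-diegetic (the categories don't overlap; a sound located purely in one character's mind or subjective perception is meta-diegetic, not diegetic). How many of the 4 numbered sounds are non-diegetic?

(1) external voice-over — not a character, not heard by anyone in the scene → non-diegetic.
Sound (2): glass is a real object/event in the scene's world, so diegetic.
Sound (3): the instrument and the performer are both in the scene, so diegetic.
Sound (4): a subjective body sound — Fionn's private perception, inaudible to Chidinma, so meta-diegetic.
So 1 of the 4 is non-diegetic: (1).

1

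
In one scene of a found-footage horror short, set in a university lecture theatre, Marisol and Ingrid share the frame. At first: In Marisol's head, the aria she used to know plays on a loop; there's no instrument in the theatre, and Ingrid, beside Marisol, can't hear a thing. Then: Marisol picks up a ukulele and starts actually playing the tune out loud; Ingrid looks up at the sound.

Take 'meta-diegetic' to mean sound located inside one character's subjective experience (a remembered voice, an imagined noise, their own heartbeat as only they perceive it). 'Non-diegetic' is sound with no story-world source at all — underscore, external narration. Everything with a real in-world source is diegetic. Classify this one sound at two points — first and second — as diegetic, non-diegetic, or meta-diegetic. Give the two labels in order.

First: the tune exists only as Marisol's private memory; Ingrid can't hear it → meta-diegetic.
Second: Marisol is now producing it live on a ukulele, in the room, and Ingrid hears it → diegetic.

meta-diegetic, diegetic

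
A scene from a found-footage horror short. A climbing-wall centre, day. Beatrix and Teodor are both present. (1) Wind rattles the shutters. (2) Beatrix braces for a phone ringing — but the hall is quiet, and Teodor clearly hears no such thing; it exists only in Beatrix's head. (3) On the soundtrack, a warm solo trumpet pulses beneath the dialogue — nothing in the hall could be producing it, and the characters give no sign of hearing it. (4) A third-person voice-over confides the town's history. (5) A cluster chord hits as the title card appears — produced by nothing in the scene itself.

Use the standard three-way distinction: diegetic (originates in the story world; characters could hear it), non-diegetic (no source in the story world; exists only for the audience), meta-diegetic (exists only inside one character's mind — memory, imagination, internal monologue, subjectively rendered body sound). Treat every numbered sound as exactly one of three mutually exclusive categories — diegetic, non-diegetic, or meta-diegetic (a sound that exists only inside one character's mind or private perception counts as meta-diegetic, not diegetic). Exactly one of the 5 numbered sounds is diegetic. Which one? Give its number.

1

(1) ambient/room sound belonging to the story's physical space → diegetic.
(2) the sound is imagined by Beatrix; nothing in the story world is producing it and Teodor can't hear it → meta-diegetic.
(3) is non-diegetic: nothing in the hall produces it and the characters don't hear it — pure soundtrack.
Sound (4): commentary laid over the scene from outside the fiction, so non-diegetic.
(5) nothing in the scene produces it; it's an accent added for the audience → non-diegetic.
Only (1) is diegetic.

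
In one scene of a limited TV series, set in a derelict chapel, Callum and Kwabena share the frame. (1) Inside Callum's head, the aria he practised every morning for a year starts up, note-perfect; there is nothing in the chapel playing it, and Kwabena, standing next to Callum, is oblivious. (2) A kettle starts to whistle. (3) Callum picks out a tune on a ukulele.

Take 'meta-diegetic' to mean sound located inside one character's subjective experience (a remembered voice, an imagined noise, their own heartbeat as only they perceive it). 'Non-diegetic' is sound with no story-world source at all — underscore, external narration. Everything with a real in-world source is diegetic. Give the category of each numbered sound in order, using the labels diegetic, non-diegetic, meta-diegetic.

meta-diegetic, diegetic, diegetic

(1) is meta-diegetic: the music is a memory playing inside Callum's mind alone; no real-world source, Kwabena can't hear it.
(2) the sound comes from a kettle physically present in the location → diegetic.
(3) Callum is producing the music live, in the story world → diegetic.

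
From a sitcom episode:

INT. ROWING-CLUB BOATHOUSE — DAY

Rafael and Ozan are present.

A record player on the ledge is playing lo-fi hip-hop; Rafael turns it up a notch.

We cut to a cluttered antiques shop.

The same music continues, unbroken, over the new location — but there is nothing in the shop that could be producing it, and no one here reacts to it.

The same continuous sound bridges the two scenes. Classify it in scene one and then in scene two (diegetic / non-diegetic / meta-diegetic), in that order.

Scene one: a record player is an on-screen source and Rafael reacts to it → diegetic.
Scene two: there is no source in the shop and no one hears it — it's now underscore → non-diegetic.

diegetic, non-diegetic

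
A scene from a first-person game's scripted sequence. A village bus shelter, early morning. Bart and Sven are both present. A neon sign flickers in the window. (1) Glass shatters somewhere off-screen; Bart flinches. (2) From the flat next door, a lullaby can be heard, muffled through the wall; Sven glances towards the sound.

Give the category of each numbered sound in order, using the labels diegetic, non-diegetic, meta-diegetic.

diegetic, diegetic

(1) the sound comes from glass physically present in the location → diegetic.
(2) the music has an off-screen but real-world source and a character hears it → diegetic.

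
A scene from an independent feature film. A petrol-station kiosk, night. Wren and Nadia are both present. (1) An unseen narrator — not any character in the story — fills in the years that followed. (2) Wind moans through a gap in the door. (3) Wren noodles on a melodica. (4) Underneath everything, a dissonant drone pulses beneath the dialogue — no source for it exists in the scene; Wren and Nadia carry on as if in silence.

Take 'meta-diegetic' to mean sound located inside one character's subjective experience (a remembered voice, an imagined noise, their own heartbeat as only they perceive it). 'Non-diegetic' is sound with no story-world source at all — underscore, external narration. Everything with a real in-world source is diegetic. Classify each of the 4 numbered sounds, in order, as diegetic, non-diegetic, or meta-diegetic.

non-diegetic, diegetic, diegetic, non-diegetic

Sound (1): the narrator exists outside the story world, addressing only the audience, so non-diegetic.
(2) it's the actual ambient sound of the location → diegetic.
(3) is diegetic: Wren is producing the music live, in the story world.
(4) is non-diegetic: it has no source in the story world and no character can hear it — it's underscore.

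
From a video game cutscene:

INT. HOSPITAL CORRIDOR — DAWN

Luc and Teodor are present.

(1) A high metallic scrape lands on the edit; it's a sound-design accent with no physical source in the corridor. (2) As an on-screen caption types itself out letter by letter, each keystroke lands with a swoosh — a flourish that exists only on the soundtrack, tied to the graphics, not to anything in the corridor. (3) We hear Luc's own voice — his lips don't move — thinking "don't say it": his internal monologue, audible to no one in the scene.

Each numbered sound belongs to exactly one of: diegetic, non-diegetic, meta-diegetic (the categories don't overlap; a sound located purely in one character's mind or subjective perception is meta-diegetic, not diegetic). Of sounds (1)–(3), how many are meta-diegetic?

(1) is non-diegetic: an editorial stinger — it belongs to the cut, not the story world.
(2) sound married to a title/caption — outside the diegesis by definition → non-diegetic.
(3) is meta-diegetic: Luc's thought-voice: a private mental sound no other character can hear.
So 1 of the 3 is meta-diegetic: (3).

1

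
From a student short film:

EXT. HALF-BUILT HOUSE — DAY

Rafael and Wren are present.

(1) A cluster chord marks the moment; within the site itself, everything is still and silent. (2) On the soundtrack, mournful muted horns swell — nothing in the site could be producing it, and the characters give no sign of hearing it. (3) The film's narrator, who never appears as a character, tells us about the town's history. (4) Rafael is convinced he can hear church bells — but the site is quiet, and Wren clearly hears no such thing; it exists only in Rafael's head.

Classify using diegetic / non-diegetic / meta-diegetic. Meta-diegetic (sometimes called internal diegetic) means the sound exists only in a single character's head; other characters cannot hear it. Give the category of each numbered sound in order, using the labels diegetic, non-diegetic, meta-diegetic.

(1) is non-diegetic: it's a sound-design accent with no in-world source; no one in the scene can hear it.
(2) is non-diegetic: score with no on-screen or off-screen source; it exists for the audience alone.
(3) is non-diegetic: commentary laid over the scene from outside the fiction.
Sound (4): the sound is imagined by Rafael; nothing in the story world is producing it and Wren can't hear it, so meta-diegetic.

non-diegetic, non-diegetic, non-diegetic, meta-diegetic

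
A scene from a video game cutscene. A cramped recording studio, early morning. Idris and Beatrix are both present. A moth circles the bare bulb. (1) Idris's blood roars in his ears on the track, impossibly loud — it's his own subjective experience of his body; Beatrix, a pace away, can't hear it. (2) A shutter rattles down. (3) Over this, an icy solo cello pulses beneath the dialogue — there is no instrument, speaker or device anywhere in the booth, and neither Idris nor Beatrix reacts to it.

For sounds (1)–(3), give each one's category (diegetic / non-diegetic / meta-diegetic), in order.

meta-diegetic, diegetic, non-diegetic

(1) is meta-diegetic: a subjective body sound — Idris's private perception, inaudible to Beatrix.
(2) an in-world source (a shutter); characters could hear it → diegetic.
(3) is non-diegetic: score with no on-screen or off-screen source; it exists for the audience alone.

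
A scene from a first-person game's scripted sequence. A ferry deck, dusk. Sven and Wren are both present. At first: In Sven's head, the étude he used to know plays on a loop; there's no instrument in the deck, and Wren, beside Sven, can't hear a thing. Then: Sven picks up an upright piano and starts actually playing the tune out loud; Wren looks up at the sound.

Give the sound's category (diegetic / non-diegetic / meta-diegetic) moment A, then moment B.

meta-diegetic, diegetic

Moment A: the tune exists only as Sven's private memory; Wren can't hear it → meta-diegetic.
Moment B: Sven is now producing it live on an upright piano, in the room, and Wren hears it → diegetic.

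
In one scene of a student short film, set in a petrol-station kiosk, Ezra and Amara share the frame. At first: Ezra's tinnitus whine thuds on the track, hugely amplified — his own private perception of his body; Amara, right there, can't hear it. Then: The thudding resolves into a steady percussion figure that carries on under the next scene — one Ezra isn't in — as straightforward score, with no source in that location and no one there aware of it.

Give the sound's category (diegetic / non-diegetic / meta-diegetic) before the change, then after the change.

Before the change: it's Ezra's subjective body sound, inaudible to Amara → meta-diegetic.
After the change: detached from Ezra and playing as sourceless score over a scene he isn't in — for the audience only → non-diegetic.

meta-diegetic, non-diegetic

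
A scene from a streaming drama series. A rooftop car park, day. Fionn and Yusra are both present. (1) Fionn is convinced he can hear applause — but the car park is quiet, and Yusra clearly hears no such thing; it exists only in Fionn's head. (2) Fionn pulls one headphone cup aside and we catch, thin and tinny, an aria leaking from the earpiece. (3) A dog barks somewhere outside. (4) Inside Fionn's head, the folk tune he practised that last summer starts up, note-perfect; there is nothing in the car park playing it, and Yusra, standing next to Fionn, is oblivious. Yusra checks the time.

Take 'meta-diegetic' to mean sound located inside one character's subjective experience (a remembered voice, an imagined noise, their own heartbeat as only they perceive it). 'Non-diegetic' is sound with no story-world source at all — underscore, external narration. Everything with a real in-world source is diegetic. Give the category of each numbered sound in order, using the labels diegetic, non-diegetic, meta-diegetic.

Sound (1): Fionn alone 'hears' it — an imagined sound, not present in the space, so meta-diegetic.
(2) is diegetic: the headphones are an on-screen source.
(3) is diegetic: a dog is a real object/event in the scene's world.
Sound (4): remembered music, private to Fionn — Yusra is oblivious because it isn't in the room, so meta-diegetic.

meta-diegetic, diegetic, diegetic, meta-diegetic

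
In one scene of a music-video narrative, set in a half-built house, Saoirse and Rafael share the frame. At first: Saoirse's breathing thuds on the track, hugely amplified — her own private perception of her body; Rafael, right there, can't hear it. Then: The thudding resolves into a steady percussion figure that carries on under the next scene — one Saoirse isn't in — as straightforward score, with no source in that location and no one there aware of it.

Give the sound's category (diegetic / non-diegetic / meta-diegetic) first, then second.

meta-diegetic, non-diegetic

First: it's Saoirse's subjective body sound, inaudible to Rafael → meta-diegetic.
Second: detached from Saoirse and playing as sourceless score over a scene she isn't in — for the audience only → non-diegetic.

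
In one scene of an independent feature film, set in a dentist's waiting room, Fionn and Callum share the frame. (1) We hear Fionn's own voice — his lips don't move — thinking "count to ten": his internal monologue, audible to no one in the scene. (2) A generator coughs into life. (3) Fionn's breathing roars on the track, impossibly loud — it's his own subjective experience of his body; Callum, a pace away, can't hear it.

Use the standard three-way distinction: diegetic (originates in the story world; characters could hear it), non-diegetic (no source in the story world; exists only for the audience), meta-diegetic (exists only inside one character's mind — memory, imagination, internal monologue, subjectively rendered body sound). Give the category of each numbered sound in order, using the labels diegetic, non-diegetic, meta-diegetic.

meta-diegetic, diegetic, meta-diegetic

Sound (1): it's Fionn's unspoken thought, heard only by the audience via his subjectivity, so meta-diegetic.
(2) is diegetic: an in-world source (a generator); characters could hear it.
(3) is meta-diegetic: it's Fionn's internal bodily sensation rendered as sound; only Fionn 'hears' it.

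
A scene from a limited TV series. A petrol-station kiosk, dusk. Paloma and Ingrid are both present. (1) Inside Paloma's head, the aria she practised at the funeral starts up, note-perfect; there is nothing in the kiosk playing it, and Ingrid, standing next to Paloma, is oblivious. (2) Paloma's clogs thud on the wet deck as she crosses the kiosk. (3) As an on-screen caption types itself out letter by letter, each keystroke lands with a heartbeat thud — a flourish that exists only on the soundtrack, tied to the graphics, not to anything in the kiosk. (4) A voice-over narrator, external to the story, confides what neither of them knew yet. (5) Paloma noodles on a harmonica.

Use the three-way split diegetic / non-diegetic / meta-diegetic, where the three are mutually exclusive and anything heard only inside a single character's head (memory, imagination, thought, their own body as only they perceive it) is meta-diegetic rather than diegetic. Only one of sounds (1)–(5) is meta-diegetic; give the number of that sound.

1

Sound (1): the music is a memory playing inside Paloma's mind alone; no real-world source, Ingrid can't hear it, so meta-diegetic.
(2) is diegetic: a character's body making contact with the set — an in-world sound.
Sound (3): sound married to a title/caption — outside the diegesis by definition, so non-diegetic.
(4) is non-diegetic: commentary laid over the scene from outside the fiction.
Sound (5): Paloma is producing the music live, in the story world, so diegetic.
Only (1) is meta-diegetic.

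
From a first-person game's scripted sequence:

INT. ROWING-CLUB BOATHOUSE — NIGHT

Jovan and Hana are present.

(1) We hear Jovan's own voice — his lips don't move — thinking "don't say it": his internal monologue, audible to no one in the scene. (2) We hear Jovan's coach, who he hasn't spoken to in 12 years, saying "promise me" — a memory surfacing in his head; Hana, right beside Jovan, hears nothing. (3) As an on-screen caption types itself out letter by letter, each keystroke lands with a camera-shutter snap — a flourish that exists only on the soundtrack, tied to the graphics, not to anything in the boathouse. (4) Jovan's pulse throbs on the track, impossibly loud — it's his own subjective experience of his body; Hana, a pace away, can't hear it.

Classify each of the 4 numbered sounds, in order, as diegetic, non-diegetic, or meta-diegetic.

(1) is meta-diegetic: Jovan's thought-voice: a private mental sound no other character can hear.
(2) it's Jovan's recollection rendered as sound; the other character can't hear it → meta-diegetic.
(3) sound married to a title/caption — outside the diegesis by definition → non-diegetic.
(4) point-of-audition from inside Jovan's body; not a sound in the room → meta-diegetic.

meta-diegetic, meta-diegetic, non-diegetic, meta-diegetic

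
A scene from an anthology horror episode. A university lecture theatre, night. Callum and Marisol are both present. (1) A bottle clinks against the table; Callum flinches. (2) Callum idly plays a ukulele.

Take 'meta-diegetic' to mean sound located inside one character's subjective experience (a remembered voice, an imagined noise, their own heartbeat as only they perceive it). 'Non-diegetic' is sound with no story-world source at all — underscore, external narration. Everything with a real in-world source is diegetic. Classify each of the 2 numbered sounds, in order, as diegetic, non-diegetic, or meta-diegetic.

diegetic, diegetic

(1) is diegetic: the sound comes from a bottle physically present in the location.
Sound (2): the instrument and the performer are both in the scene, so diegetic.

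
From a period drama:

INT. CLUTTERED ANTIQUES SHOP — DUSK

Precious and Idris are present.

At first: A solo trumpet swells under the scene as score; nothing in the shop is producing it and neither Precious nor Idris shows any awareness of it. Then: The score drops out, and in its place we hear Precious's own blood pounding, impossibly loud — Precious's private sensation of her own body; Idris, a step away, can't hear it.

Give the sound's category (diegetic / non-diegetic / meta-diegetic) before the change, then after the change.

non-diegetic, meta-diegetic

Before the change: underscore with no in-world source, inaudible to the characters → non-diegetic.
After the change: the body sound is Precious's subjective perception alone — Idris can't hear it → meta-diegetic.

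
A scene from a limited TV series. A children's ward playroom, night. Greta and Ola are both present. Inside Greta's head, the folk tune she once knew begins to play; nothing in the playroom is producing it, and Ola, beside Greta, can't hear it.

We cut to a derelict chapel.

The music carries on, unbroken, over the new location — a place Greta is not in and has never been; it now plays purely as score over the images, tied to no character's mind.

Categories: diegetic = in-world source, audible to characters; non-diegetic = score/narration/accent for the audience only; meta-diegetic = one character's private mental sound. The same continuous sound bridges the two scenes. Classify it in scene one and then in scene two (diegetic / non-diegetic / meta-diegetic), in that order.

Scene one: the music exists only inside Greta's mind; Ola can't hear it → meta-diegetic.
Scene two: it's detached from Greta entirely and plays over unrelated images with no in-world source — conventional underscore → non-diegetic.

meta-diegetic, non-diegetic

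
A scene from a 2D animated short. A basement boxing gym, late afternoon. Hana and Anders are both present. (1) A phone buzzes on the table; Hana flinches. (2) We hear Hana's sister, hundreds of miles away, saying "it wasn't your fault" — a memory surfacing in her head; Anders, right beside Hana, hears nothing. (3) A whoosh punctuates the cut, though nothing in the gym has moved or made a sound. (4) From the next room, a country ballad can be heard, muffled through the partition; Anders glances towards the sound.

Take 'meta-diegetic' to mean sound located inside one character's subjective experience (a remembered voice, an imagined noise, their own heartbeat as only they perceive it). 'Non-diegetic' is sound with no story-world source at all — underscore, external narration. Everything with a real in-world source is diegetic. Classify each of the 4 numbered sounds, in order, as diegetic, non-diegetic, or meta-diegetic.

(1) a phone is a real object/event in the scene's world → diegetic.
(2) a remembered line, private to Hana — not present in the room, not audible to Anders → meta-diegetic.
Sound (3): it's a sound-design accent with no in-world source; no one in the scene can hear it, so non-diegetic.
(4) the music has an off-screen but real-world source and a character hears it → diegetic.

diegetic, meta-diegetic, non-diegetic, diegetic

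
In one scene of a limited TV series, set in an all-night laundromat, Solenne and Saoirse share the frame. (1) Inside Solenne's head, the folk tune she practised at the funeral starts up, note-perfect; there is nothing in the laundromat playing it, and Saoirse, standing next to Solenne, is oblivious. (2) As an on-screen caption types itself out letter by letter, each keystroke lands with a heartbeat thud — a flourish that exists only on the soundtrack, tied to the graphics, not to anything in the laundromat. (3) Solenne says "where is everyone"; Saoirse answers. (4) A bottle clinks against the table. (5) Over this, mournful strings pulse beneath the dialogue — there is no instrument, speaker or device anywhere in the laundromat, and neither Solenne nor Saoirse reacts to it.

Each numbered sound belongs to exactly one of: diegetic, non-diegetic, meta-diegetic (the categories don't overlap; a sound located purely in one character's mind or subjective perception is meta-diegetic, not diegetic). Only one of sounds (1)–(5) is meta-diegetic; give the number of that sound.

1

(1) remembered music, private to Solenne — Saoirse is oblivious because it isn't in the room → meta-diegetic.
(2) is non-diegetic: sound married to a title/caption — outside the diegesis by definition.
(3) spoken by a character present in the story world → diegetic.
Sound (4): a bottle is a real object/event in the scene's world, so diegetic.
(5) is non-diegetic: score with no on-screen or off-screen source; it exists for the audience alone.
Only (1) is meta-diegetic.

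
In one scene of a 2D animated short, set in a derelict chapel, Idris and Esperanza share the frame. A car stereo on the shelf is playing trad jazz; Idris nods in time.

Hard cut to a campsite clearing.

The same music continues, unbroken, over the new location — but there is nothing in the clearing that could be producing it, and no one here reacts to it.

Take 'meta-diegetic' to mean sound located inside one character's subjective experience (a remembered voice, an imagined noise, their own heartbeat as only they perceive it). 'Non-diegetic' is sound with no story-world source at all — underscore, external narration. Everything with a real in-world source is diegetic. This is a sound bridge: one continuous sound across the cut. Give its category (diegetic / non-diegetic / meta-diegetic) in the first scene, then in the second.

Scene one: a car stereo is an on-screen source and Idris reacts to it → diegetic.
Scene two: there is no source in the clearing and no one hears it — it's now underscore → non-diegetic.

diegetic, non-diegetic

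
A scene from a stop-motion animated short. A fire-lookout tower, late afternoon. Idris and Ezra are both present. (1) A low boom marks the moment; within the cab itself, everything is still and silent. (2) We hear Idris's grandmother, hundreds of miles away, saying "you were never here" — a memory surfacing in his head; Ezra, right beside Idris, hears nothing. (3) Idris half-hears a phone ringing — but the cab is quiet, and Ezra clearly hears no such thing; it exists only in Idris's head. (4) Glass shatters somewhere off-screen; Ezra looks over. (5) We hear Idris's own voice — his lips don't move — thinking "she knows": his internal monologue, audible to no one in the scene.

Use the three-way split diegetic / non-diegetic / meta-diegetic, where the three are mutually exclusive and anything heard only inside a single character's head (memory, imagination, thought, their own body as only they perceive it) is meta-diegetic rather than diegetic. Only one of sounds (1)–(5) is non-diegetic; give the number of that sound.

1

(1) it's a sound-design accent with no in-world source; no one in the scene can hear it → non-diegetic.
Sound (2): it's Idris's recollection rendered as sound; the other character can't hear it, so meta-diegetic.
Sound (3): subjective to Idris: the cab is silent and Ezra hears nothing, so meta-diegetic.
Sound (4): an in-world source (glass); characters could hear it, so diegetic.
(5) is meta-diegetic: internal monologue — inside Idris's mind, not spoken into the scene.
Only (1) is non-diegetic.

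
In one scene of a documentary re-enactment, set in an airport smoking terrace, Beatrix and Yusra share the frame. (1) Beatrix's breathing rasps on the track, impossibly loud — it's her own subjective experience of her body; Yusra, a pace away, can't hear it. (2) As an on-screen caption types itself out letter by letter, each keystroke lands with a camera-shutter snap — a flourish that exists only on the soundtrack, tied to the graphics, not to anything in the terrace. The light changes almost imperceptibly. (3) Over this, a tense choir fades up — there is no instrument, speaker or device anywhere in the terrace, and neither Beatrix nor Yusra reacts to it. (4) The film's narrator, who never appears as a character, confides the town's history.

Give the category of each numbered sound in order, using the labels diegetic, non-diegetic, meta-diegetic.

(1) a subjective body sound — Beatrix's private perception, inaudible to Yusra → meta-diegetic.
(2) is non-diegetic: the caption isn't part of the story world, so neither is the sound tied to it.
Sound (3): it has no source in the story world and no character can hear it — it's underscore, so non-diegetic.
(4) is non-diegetic: external voice-over — not a character, not heard by anyone in the scene.

meta-diegetic, non-diegetic, non-diegetic, non-diegetic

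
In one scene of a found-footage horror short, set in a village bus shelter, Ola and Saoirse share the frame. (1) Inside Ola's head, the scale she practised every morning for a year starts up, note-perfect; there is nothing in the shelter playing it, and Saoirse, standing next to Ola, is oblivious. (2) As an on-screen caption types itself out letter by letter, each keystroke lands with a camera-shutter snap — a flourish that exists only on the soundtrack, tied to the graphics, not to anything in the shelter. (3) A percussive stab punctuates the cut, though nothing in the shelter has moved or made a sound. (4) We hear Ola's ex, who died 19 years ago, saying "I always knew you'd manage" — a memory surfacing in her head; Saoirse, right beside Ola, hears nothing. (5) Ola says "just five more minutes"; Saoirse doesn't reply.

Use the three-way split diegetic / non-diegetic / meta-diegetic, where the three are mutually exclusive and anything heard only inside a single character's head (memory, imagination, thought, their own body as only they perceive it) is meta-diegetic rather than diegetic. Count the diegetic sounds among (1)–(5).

1

Sound (1): it lives in Ola's subjectivity, not in the shelter, so meta-diegetic.
(2) sound married to a title/caption — outside the diegesis by definition → non-diegetic.
(3) nothing in the scene produces it; it's an accent added for the audience → non-diegetic.
Sound (4): a remembered line, private to Ola — not present in the room, not audible to Saoirse, so meta-diegetic.
(5) spoken by a character present in the story world → diegetic.
So 1 of the 5 is diegetic: (5).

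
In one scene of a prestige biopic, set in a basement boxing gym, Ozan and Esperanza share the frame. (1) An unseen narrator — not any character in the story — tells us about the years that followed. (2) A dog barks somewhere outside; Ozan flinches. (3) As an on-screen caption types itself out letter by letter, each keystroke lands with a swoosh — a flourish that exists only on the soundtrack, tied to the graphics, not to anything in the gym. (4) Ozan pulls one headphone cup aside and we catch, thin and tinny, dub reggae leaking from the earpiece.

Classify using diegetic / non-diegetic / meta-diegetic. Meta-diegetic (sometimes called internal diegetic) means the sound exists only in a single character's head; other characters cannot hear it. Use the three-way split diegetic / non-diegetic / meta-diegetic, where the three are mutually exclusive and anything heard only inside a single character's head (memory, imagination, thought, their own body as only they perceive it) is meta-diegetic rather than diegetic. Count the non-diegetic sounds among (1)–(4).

2

Sound (1): external voice-over — not a character, not heard by anyone in the scene, so non-diegetic.
Sound (2): a dog is a real object/event in the scene's world, so diegetic.
(3) the caption isn't part of the story world, so neither is the sound tied to it → non-diegetic.
(4) the earpiece is a real device on Ozan's head — source music → diegetic.
Non-diegetic: (1), (3) — that's 2.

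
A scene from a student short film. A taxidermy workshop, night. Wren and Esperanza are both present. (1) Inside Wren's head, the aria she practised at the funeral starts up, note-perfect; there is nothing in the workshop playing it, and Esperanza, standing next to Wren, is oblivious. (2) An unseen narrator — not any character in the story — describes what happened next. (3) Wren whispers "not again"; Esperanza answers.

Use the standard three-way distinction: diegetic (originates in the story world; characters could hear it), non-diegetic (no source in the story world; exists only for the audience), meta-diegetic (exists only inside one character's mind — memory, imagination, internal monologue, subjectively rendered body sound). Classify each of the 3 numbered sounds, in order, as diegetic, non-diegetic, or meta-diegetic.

meta-diegetic, non-diegetic, diegetic

(1) remembered music, private to Wren — Esperanza is oblivious because it isn't in the room → meta-diegetic.
(2) is non-diegetic: the narrator exists outside the story world, addressing only the audience.
(3) on-screen dialogue — Wren speaks and Esperanza is there to hear → diegetic.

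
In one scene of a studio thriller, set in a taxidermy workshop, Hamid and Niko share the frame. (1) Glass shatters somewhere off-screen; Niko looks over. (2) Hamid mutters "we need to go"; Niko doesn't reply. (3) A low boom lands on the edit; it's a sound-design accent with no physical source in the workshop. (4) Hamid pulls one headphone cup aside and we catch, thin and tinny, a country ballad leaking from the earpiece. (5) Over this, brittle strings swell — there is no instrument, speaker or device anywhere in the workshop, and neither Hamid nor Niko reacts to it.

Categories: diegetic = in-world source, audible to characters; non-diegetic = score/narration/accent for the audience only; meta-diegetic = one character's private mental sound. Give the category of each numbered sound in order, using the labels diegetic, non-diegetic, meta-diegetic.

(1) an in-world source (glass); characters could hear it → diegetic.
(2) on-screen dialogue — Hamid speaks and Niko is there to hear → diegetic.
(3) is non-diegetic: it's a sound-design accent with no in-world source; no one in the scene can hear it.
(4) is diegetic: the headphones are an on-screen source.
Sound (5): score with no on-screen or off-screen source; it exists for the audience alone, so non-diegetic.

diegetic, diegetic, non-diegetic, diegetic, non-diegetic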